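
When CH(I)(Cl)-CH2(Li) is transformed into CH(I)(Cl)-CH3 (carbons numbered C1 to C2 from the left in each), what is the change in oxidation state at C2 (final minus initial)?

0

Before: C2 has 1 bond to C, 2 bonds to H, 1 bond to Li → oxidation state -3.
After: C2 has 1 bond to C, 3 bonds to H → oxidation state -3.
Δ = -3 − (-3) = 0, so no net redox change at C2.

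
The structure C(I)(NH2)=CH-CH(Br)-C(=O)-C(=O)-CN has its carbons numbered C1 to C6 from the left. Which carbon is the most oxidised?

C6

Assign +1 per bond to O/N/halogen, −1 per bond to H or an electropositive element, and 0 per bond to carbon. Tallying each carbon:
C1: 2C, 1N, 1I → 0 + 1 + 1 = +2
C2: 3C, 1H → 0 − 1 = -1
C3: 2C, 1H, 1Br → 0 − 1 + 1 = 0
C4: 2C, 2O → 0 + 2 = +2
C5: 2C, 2O → 0 + 2 = +2
C6: 1C, 3N → 0 + 3 = +3
The most oxidised carbon is C6 at +3.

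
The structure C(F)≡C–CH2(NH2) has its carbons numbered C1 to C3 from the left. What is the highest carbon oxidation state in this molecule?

Tallying each carbon's bonds:
C1: 3C, 1F → 0 + 1 = +1
C2: 4C → 0 = 0
C3: 1C, 2H, 1N → 0 − 2 + 1 = -1
The highest value is +1.

+1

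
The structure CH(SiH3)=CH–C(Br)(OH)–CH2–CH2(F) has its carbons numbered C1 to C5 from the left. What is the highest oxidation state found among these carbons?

Tallying each carbon's bonds:
C1: 2C, 1H, 1Si → 0 − 1 − 1 = -2
C2: 3C, 1H → 0 − 1 = -1
C3: 2C, 1O, 1Br → 0 + 1 + 1 = +2
C4: 2C, 2H → 0 − 2 = -2
C5: 1C, 2H, 1F → 0 − 2 + 1 = -1
The highest value is +2.

+2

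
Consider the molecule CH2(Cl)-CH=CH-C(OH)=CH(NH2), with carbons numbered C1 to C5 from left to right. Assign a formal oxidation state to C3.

C3 has a double bond to C (2×0 = 0), one bond to C (0), one bond to H (-1).
Oxidation state = 0 + 0 − 1 = -1.

-1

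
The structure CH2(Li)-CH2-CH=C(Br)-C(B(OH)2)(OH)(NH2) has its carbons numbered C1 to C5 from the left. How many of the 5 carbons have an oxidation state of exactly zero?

Tallying each carbon's bonds:
C1: 1C, 2H, 1Li → 0 − 2 − 1 = -3
C2: 2C, 2H → 0 − 2 = -2
C3: 3C, 1H → 0 − 1 = -1
C4: 3C, 1Br → 0 + 1 = +1
C5: 1C, 1O, 1N, 1B → 0 + 1 + 1 − 1 = +1
0 carbons meet the condition.

0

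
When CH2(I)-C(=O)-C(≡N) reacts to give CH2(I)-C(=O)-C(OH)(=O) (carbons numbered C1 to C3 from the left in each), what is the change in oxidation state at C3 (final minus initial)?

0

Before: C3 has 1 bond to C, 3 bonds to N → oxidation state +3.
After: C3 has 1 bond to C, 3 bonds to O → oxidation state +3.
Δ = +3 − (+3) = 0, so no net redox change at C3.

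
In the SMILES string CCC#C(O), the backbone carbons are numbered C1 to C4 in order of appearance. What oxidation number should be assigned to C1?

-3

C1 has one bond to C (0), one bond to H (-1), one bond to H (-1), one bond to H (-1).
Oxidation state = 0 − 1 − 1 − 1 = -3.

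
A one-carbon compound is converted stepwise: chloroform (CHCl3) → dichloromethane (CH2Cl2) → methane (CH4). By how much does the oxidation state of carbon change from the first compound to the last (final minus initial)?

Carbon oxidation states along the series — chloroform: +2, dichloromethane: 0, methane: -4.
Net change = -4 − (+2) = -6.

-6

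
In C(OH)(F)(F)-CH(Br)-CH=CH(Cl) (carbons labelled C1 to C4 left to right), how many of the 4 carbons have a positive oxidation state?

1

Each bond to a more electronegative atom (O, N, halogen) counts +1, each bond to a less electronegative atom (H, metal, B, Si) counts −1, and each C–C bond counts 0. Tallying each carbon:
C1: 1C, 1O, 2F → 0 + 1 + 2 = +3
C2: 2C, 1H, 1Br → 0 − 1 + 1 = 0
C3: 3C, 1H → 0 − 1 = -1
C4: 2C, 1H, 1Cl → 0 − 1 + 1 = 0
1 carbon (C1) meets the condition.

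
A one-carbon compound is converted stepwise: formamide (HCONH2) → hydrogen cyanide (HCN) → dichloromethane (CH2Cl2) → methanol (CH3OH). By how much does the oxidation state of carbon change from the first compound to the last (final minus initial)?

-4

Carbon oxidation states along the series — formamide: +2, hydrogen cyanide: +2, dichloromethane: 0, methanol: -2.
Net change = -2 − (+2) = -4.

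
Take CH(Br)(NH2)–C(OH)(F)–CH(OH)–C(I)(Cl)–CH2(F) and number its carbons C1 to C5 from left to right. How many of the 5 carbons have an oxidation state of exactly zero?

1

Tallying each carbon's bonds:
C1: 1C, 1H, 1N, 1Br → 0 − 1 + 1 + 1 = +1
C2: 2C, 1O, 1F → 0 + 1 + 1 = +2
C3: 2C, 1H, 1O → 0 − 1 + 1 = 0
C4: 2C, 1Cl, 1I → 0 + 1 + 1 = +2
C5: 1C, 2H, 1F → 0 − 2 + 1 = -1
1 carbon (C3) meets the condition.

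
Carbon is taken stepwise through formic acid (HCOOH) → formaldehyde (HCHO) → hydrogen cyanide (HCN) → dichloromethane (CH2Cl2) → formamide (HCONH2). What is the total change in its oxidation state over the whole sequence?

Carbon oxidation states along the series — formic acid: +2, formaldehyde: 0, hydrogen cyanide: +2, dichloromethane: 0, formamide: +2.
Net change = +2 − (+2) = 0.

0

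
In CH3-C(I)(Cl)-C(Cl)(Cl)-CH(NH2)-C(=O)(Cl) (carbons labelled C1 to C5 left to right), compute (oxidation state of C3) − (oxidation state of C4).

C3: 2C, 2Cl → 0 + 2 = +2
C4: 2C, 1H, 1N → 0 − 1 + 1 = 0
Difference: +2 − (0) = +2.

+2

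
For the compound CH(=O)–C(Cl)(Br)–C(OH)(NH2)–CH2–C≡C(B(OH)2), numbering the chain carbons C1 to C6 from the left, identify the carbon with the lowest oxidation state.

Tallying each carbon's bonds:
C1: 1C, 1H, 2O → 0 − 1 + 2 = +1
C2: 2C, 1Cl, 1Br → 0 + 1 + 1 = +2
C3: 2C, 1O, 1N → 0 + 1 + 1 = +2
C4: 2C, 2H → 0 − 2 = -2
C5: 4C → 0 = 0
C6: 3C, 1B → 0 − 1 = -1
The most reduced carbon is C4 at -2.

C4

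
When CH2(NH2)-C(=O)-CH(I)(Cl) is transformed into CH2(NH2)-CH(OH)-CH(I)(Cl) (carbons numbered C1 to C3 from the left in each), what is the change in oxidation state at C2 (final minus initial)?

-2

Before: C2 has 2 bonds to C, 2 bonds to O → oxidation state +2.
After: C2 has 2 bonds to C, 1 bond to H, 1 bond to O → oxidation state 0.
Δ = 0 − (+2) = -2, so this is a reduction at C2.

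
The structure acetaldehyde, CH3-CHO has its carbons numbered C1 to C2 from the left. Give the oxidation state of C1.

C1 has one bond to H (-1), one bond to H (-1), one bond to H (-1), one bond to C (0).
Oxidation state = -1 − 1 − 1 + 0 = -3.

-3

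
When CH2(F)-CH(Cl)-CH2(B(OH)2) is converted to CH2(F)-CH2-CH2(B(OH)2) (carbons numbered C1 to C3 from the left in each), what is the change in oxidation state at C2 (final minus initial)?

Before: C2 has 2 bonds to C, 1 bond to H, 1 bond to Cl → oxidation state 0.
After: C2 has 2 bonds to C, 2 bonds to H → oxidation state -2.
Δ = -2 − (0) = -2, so this is a reduction at C2.

-2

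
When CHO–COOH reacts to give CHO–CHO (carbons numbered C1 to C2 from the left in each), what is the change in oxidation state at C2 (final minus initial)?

-2

Before: C2 has 1 bond to C, 3 bonds to O → oxidation state +3.
After: C2 has 1 bond to C, 1 bond to H, 2 bonds to O → oxidation state +1.
Δ = +1 − (+3) = -2, so this is a reduction at C2.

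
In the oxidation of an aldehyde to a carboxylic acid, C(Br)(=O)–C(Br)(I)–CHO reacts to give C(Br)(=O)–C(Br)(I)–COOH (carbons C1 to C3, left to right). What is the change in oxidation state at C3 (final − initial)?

+2

Before: C3 has 1 bond to C, 1 bond to H, 2 bonds to O → oxidation state +1.
After: C3 has 1 bond to C, 3 bonds to O → oxidation state +3.
Δ = +3 − (+1) = +2, so this is an oxidation at C3.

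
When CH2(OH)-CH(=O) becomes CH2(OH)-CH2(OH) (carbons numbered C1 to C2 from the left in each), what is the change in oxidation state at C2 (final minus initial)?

-2

Before: C2 has 1 bond to C, 1 bond to H, 2 bonds to O → oxidation state +1.
After: C2 has 1 bond to C, 2 bonds to H, 1 bond to O → oxidation state -1.
Δ = -1 − (+1) = -2, so this is a reduction at C2.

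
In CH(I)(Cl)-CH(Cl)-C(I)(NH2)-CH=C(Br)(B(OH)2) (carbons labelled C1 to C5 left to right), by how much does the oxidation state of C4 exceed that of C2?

-1

C4: 3C, 1H → 0 − 1 = -1
C2: 2C, 1H, 1Cl → 0 − 1 + 1 = 0
Difference: -1 − (0) = -1.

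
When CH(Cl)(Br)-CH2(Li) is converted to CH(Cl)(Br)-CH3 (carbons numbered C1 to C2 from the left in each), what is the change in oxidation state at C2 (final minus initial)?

0

Before: C2 has 1 bond to C, 2 bonds to H, 1 bond to Li → oxidation state -3.
After: C2 has 1 bond to C, 3 bonds to H → oxidation state -3.
Δ = -3 − (-3) = 0, so no net redox change at C2.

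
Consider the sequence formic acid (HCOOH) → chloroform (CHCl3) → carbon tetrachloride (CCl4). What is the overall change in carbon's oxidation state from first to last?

Carbon oxidation states along the series — formic acid: +2, chloroform: +2, carbon tetrachloride: +4.
Net change = +4 − (+2) = +2.

+2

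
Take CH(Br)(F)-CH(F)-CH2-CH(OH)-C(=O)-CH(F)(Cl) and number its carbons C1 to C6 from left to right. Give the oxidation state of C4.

Each bond to a more electronegative atom (O, N, halogen) counts +1, each bond to a less electronegative atom (H, metal, B, Si) counts −1, and each C–C bond counts 0.
C4 has one bond to C (0), one bond to C (0), one bond to O (+1), one bond to H (-1).
Oxidation state = 0 + 0 + 1 − 1 = 0.

0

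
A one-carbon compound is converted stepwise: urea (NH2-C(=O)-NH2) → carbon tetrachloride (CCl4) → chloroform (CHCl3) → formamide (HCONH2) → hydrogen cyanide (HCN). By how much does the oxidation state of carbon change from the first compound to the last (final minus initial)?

-2

Carbon oxidation states along the series — urea: +4, carbon tetrachloride: +4, chloroform: +2, formamide: +2, hydrogen cyanide: +2.
Net change = +2 − (+4) = -2.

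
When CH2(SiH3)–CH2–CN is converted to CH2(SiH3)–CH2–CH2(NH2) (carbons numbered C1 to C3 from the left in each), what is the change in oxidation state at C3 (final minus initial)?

Before: C3 has 1 bond to C, 3 bonds to N → oxidation state +3.
After: C3 has 1 bond to C, 2 bonds to H, 1 bond to N → oxidation state -1.
Δ = -1 − (+3) = -4, so this is a reduction at C3.

-4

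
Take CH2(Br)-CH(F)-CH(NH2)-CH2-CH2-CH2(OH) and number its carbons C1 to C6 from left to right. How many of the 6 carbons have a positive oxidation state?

Tallying each carbon's bonds:
C1: 1C, 2H, 1Br → 0 − 2 + 1 = -1
C2: 2C, 1H, 1F → 0 − 1 + 1 = 0
C3: 2C, 1H, 1N → 0 − 1 + 1 = 0
C4: 2C, 2H → 0 − 2 = -2
C5: 2C, 2H → 0 − 2 = -2
C6: 1C, 2H, 1O → 0 − 2 + 1 = -1
0 carbons meet the condition.

0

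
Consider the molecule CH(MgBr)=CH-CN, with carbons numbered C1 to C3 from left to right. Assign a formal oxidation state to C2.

-1

C2 has a double bond to C (2×0 = 0), one bond to C (0), one bond to H (-1).
Oxidation state = 0 + 0 − 1 = -1.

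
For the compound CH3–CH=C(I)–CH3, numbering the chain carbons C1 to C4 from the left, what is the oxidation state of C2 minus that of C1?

C2: 3C, 1H → 0 − 1 = -1
C1: 1C, 3H → 0 − 3 = -3
Difference: -1 − (-3) = +2.

+2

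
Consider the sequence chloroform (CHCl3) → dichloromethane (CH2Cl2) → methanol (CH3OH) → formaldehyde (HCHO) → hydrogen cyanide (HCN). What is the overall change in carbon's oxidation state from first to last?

0

Carbon oxidation states along the series — chloroform: +2, dichloromethane: 0, methanol: -2, formaldehyde: 0, hydrogen cyanide: +2.
Net change = +2 − (+2) = 0.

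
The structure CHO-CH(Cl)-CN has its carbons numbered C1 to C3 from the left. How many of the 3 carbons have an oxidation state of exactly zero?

Tallying each carbon's bonds:
C1: 1C, 1H, 2O → 0 − 1 + 2 = +1
C2: 2C, 1H, 1Cl → 0 − 1 + 1 = 0
C3: 1C, 3N → 0 + 3 = +3
1 carbon (C2) meets the condition.

1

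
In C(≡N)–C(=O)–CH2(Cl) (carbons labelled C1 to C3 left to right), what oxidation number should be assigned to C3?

C3 has one bond to C (0), one bond to Cl (+1), one bond to H (-1), one bond to H (-1).
Oxidation state = 0 + 1 − 1 − 1 = -1.

-1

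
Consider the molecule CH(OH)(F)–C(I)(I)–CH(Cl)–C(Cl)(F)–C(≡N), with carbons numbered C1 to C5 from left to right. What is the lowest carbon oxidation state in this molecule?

Tallying each carbon's bonds:
C1: 1C, 1H, 1O, 1F → 0 − 1 + 1 + 1 = +1
C2: 2C, 2I → 0 + 2 = +2
C3: 2C, 1H, 1Cl → 0 − 1 + 1 = 0
C4: 2C, 1F, 1Cl → 0 + 1 + 1 = +2
C5: 1C, 3N → 0 + 3 = +3
The lowest value is 0.

0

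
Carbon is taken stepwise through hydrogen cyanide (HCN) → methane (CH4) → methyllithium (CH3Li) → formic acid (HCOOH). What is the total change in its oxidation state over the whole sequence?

Carbon oxidation states along the series — hydrogen cyanide: +2, methane: -4, methyllithium: -4, formic acid: +2.
Net change = +2 − (+2) = 0.

0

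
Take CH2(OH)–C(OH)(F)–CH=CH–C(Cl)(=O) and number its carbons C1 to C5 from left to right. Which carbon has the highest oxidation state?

Tallying each carbon's bonds:
C1: 1C, 2H, 1O → 0 − 2 + 1 = -1
C2: 2C, 1O, 1F → 0 + 1 + 1 = +2
C3: 3C, 1H → 0 − 1 = -1
C4: 3C, 1H → 0 − 1 = -1
C5: 1C, 2O, 1Cl → 0 + 2 + 1 = +3
The most oxidised carbon is C5 at +3.

C5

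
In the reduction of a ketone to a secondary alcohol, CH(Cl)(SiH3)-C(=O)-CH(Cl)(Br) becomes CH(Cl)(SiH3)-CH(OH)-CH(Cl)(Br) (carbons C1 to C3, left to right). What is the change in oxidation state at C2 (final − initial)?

-2

Before: C2 has 2 bonds to C, 2 bonds to O → oxidation state +2.
After: C2 has 2 bonds to C, 1 bond to H, 1 bond to O → oxidation state 0.
Δ = 0 − (+2) = -2, so this is a reduction at C2.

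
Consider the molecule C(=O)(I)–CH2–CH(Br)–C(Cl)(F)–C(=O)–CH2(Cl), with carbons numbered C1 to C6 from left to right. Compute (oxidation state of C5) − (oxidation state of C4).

C5: 2C, 2O → 0 + 2 = +2
C4: 2C, 1F, 1Cl → 0 + 1 + 1 = +2
Difference: +2 − (+2) = 0.

0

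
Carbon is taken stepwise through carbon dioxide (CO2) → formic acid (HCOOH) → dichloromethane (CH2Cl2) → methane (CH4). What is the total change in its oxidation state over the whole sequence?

-8

Carbon oxidation states along the series — carbon dioxide: +4, formic acid: +2, dichloromethane: 0, methane: -4.
Net change = -4 − (+4) = -8.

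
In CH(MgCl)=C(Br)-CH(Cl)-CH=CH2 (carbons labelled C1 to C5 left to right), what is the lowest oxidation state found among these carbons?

Tallying each carbon's bonds:
C1: 2C, 1H, 1Mg → 0 − 1 − 1 = -2
C2: 3C, 1Br → 0 + 1 = +1
C3: 2C, 1H, 1Cl → 0 − 1 + 1 = 0
C4: 3C, 1H → 0 − 1 = -1
C5: 2C, 2H → 0 − 2 = -2
The lowest value is -2.

-2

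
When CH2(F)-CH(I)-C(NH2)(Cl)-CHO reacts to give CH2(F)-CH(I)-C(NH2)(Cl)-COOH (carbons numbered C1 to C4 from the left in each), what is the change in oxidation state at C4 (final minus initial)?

+2

Before: C4 has 1 bond to C, 1 bond to H, 2 bonds to O → oxidation state +1.
After: C4 has 1 bond to C, 3 bonds to O → oxidation state +3.
Δ = +3 − (+1) = +2, so this is an oxidation at C4.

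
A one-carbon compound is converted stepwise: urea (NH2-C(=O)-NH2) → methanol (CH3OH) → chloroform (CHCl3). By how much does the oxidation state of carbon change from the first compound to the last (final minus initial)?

Carbon oxidation states along the series — urea: +4, methanol: -2, chloroform: +2.
Net change = +2 − (+4) = -2.

-2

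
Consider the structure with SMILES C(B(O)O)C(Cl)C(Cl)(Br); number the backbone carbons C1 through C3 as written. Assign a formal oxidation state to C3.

+1

Bonds to more-electronegative neighbours contribute +1 each, bonds to H or metals contribute −1 each, and C–C bonds contribute 0.
C3 has one bond to C (0), one bond to Cl (+1), one bond to H (-1), one bond to Br (+1).
Oxidation state = 0 + 1 − 1 + 1 = +1.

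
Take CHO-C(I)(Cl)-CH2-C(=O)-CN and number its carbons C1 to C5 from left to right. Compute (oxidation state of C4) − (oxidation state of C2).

C4: 2C, 2O → 0 + 2 = +2
C2: 2C, 1Cl, 1I → 0 + 1 + 1 = +2
Difference: +2 − (+2) = 0.

0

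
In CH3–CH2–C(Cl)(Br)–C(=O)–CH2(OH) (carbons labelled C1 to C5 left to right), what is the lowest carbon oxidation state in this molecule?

-3

Bonds to more-electronegative neighbours contribute +1 each, bonds to H or metals contribute −1 each, and C–C bonds contribute 0. Tallying each carbon:
C1: 1C, 3H → 0 − 3 = -3
C2: 2C, 2H → 0 − 2 = -2
C3: 2C, 1Cl, 1Br → 0 + 1 + 1 = +2
C4: 2C, 2O → 0 + 2 = +2
C5: 1C, 2H, 1O → 0 − 2 + 1 = -1
The lowest value is -3.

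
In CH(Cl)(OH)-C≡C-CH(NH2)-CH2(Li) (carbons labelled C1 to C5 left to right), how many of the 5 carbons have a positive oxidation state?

Tallying each carbon's bonds:
C1: 1C, 1H, 1O, 1Cl → 0 − 1 + 1 + 1 = +1
C2: 4C → 0 = 0
C3: 4C → 0 = 0
C4: 2C, 1H, 1N → 0 − 1 + 1 = 0
C5: 1C, 2H, 1Li → 0 − 2 − 1 = -3
1 carbon (C1) meets the condition.

1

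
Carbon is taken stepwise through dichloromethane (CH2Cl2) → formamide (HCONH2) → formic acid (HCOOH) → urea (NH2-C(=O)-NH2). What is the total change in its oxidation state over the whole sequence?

+4

Carbon oxidation states along the series — dichloromethane: 0, formamide: +2, formic acid: +2, urea: +4.
Net change = +4 − (0) = +4.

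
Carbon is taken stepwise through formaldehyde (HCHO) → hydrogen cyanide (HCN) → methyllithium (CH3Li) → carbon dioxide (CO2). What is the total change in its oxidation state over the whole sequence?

Carbon oxidation states along the series — formaldehyde: 0, hydrogen cyanide: +2, methyllithium: -4, carbon dioxide: +4.
Net change = +4 − (0) = +4.

+4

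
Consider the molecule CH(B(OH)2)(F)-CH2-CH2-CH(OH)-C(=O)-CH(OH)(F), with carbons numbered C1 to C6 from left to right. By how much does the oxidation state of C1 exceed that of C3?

+1

C1: 1C, 1H, 1F, 1B → 0 − 1 + 1 − 1 = -1
C3: 2C, 2H → 0 − 2 = -2
Difference: -1 − (-2) = +1.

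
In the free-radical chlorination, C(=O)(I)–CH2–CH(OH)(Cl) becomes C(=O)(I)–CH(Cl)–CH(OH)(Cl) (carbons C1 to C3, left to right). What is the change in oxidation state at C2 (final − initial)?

+2

Before: C2 has 2 bonds to C, 2 bonds to H → oxidation state -2.
After: C2 has 2 bonds to C, 1 bond to H, 1 bond to Cl → oxidation state 0.
Δ = 0 − (-2) = +2, so this is an oxidation at C2.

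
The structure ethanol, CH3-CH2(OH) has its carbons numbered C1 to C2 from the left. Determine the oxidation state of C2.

-1

C2 has one bond to H (-1), one bond to H (-1), one bond to O (+1), one bond to C (0).
Oxidation state = -1 − 1 + 1 + 0 = -1.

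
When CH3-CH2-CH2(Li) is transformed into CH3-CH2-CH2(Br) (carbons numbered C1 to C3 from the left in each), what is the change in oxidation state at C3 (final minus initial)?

Before: C3 has 1 bond to C, 2 bonds to H, 1 bond to Li → oxidation state -3.
After: C3 has 1 bond to C, 2 bonds to H, 1 bond to Br → oxidation state -1.
Δ = -1 − (-3) = +2, so this is an oxidation at C3.

+2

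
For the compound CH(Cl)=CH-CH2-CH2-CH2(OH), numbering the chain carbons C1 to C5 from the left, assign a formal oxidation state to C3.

-2

Count +1 for every bond to an atom more electronegative than carbon and −1 for every bond to one less electronegative; C–C bonds are 0.
C3 has one bond to C (0), one bond to C (0), one bond to H (-1), one bond to H (-1).
Oxidation state = 0 + 0 − 1 − 1 = -2.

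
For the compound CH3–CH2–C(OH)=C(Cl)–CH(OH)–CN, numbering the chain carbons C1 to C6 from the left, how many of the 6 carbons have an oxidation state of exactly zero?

Count +1 for every bond to an atom more electronegative than carbon and −1 for every bond to one less electronegative; C–C bonds are 0. Tallying each carbon:
C1: 1C, 3H → 0 − 3 = -3
C2: 2C, 2H → 0 − 2 = -2
C3: 3C, 1O → 0 + 1 = +1
C4: 3C, 1Cl → 0 + 1 = +1
C5: 2C, 1H, 1O → 0 − 1 + 1 = 0
C6: 1C, 3N → 0 + 3 = +3
1 carbon (C5) meets the condition.

1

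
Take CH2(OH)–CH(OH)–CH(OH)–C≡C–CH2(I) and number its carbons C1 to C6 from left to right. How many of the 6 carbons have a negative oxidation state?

2

Tallying each carbon's bonds:
C1: 1C, 2H, 1O → 0 − 2 + 1 = -1
C2: 2C, 1H, 1O → 0 − 1 + 1 = 0
C3: 2C, 1H, 1O → 0 − 1 + 1 = 0
C4: 4C → 0 = 0
C5: 4C → 0 = 0
C6: 1C, 2H, 1I → 0 − 2 + 1 = -1
2 carbons (C1, C6) meet the condition.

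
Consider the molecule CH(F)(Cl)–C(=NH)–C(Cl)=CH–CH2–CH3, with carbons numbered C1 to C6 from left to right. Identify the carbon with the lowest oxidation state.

Tallying each carbon's bonds:
C1: 1C, 1H, 1F, 1Cl → 0 − 1 + 1 + 1 = +1
C2: 2C, 2N → 0 + 2 = +2
C3: 3C, 1Cl → 0 + 1 = +1
C4: 3C, 1H → 0 − 1 = -1
C5: 2C, 2H → 0 − 2 = -2
C6: 1C, 3H → 0 − 3 = -3
The most reduced carbon is C6 at -3.

C6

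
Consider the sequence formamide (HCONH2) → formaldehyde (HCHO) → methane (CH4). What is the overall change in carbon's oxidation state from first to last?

Carbon oxidation states along the series — formamide: +2, formaldehyde: 0, methane: -4.
Net change = -4 − (+2) = -6.

-6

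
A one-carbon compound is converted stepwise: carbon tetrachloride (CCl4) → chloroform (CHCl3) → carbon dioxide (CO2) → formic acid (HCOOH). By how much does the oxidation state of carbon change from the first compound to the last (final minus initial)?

-2

Carbon oxidation states along the series — carbon tetrachloride: +4, chloroform: +2, carbon dioxide: +4, formic acid: +2.
Net change = +2 − (+4) = -2.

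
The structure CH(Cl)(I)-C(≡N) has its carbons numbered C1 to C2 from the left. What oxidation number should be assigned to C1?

Assign +1 per bond to O/N/halogen, −1 per bond to H or an electropositive element, and 0 per bond to carbon.
C1 has one bond to C (0), one bond to H (-1), one bond to Cl (+1), one bond to I (+1).
Oxidation state = 0 − 1 + 1 + 1 = +1.

+1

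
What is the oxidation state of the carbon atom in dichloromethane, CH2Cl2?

Bonds to more-electronegative neighbours contribute +1 each, bonds to H or metals contribute −1 each, and C–C bonds contribute 0.
The carbon has one bond to H (-1), one bond to H (-1), one bond to Cl (+1), one bond to Cl (+1).
Oxidation state = -1 − 1 + 1 + 1 = 0.

0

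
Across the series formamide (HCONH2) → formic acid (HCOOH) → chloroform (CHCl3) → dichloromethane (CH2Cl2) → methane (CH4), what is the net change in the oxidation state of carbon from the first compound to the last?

Carbon oxidation states along the series — formamide: +2, formic acid: +2, chloroform: +2, dichloromethane: 0, methane: -4.
Net change = -4 − (+2) = -6.

-6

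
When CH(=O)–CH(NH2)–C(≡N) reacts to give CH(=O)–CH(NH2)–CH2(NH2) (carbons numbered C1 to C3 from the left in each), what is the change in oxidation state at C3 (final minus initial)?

-4

Before: C3 has 1 bond to C, 3 bonds to N → oxidation state +3.
After: C3 has 1 bond to C, 2 bonds to H, 1 bond to N → oxidation state -1.
Δ = -1 − (+3) = -4, so this is a reduction at C3.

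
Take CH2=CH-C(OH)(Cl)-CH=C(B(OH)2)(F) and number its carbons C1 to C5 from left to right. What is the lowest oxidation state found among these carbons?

-2

Tallying each carbon's bonds:
C1: 2C, 2H → 0 − 2 = -2
C2: 3C, 1H → 0 − 1 = -1
C3: 2C, 1O, 1Cl → 0 + 1 + 1 = +2
C4: 3C, 1H → 0 − 1 = -1
C5: 2C, 1F, 1B → 0 + 1 − 1 = 0
The lowest value is -2.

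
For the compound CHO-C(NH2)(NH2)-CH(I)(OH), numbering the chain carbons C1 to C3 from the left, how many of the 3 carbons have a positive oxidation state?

Bonds to more-electronegative neighbours contribute +1 each, bonds to H or metals contribute −1 each, and C–C bonds contribute 0. Tallying each carbon:
C1: 1C, 1H, 2O → 0 − 1 + 2 = +1
C2: 2C, 2N → 0 + 2 = +2
C3: 1C, 1H, 1O, 1I → 0 − 1 + 1 + 1 = +1
3 carbons (C1, C2, C3) meet the condition.

3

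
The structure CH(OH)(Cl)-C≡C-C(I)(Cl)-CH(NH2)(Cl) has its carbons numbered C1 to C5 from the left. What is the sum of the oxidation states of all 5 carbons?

+4

Tallying each carbon's bonds:
C1: 1C, 1H, 1O, 1Cl → 0 − 1 + 1 + 1 = +1
C2: 4C → 0 = 0
C3: 4C → 0 = 0
C4: 2C, 1Cl, 1I → 0 + 1 + 1 = +2
C5: 1C, 1H, 1N, 1Cl → 0 − 1 + 1 + 1 = +1
Sum = +1 + 0 + 0 + 2 + 1 = +4.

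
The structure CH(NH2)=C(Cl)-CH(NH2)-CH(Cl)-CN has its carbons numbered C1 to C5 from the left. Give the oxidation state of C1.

0

Count +1 for every bond to an atom more electronegative than carbon and −1 for every bond to one less electronegative; C–C bonds are 0.
C1 has a double bond to C (2×0 = 0), one bond to H (-1), one bond to N (+1).
Oxidation state = 0 − 1 + 1 = 0.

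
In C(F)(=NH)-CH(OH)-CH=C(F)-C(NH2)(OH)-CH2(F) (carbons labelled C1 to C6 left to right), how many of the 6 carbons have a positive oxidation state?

Bonds to more-electronegative neighbours contribute +1 each, bonds to H or metals contribute −1 each, and C–C bonds contribute 0. Tallying each carbon:
C1: 1C, 2N, 1F → 0 + 2 + 1 = +3
C2: 2C, 1H, 1O → 0 − 1 + 1 = 0
C3: 3C, 1H → 0 − 1 = -1
C4: 3C, 1F → 0 + 1 = +1
C5: 2C, 1O, 1N → 0 + 1 + 1 = +2
C6: 1C, 2H, 1F → 0 − 2 + 1 = -1
3 carbons (C1, C4, C5) meet the condition.

3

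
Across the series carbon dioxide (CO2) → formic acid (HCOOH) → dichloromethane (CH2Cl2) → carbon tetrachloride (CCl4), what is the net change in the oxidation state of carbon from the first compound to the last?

Carbon oxidation states along the series — carbon dioxide: +4, formic acid: +2, dichloromethane: 0, carbon tetrachloride: +4.
Net change = +4 − (+4) = 0.

0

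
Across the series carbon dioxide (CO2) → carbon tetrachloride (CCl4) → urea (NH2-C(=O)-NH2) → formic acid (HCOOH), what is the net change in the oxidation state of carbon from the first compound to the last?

Carbon oxidation states along the series — carbon dioxide: +4, carbon tetrachloride: +4, urea: +4, formic acid: +2.
Net change = +2 − (+4) = -2.

-2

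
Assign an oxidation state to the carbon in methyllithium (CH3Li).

-4

Count +1 for every bond to an atom more electronegative than carbon and −1 for every bond to one less electronegative; C–C bonds are 0.
The carbon has one bond to H (-1), one bond to H (-1), one bond to H (-1), one bond to Li (-1).
Oxidation state = -1 − 1 − 1 − 1 = -4.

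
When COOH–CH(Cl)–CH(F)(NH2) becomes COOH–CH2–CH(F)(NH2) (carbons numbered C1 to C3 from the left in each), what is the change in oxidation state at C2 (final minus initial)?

-2

Before: C2 has 2 bonds to C, 1 bond to H, 1 bond to Cl → oxidation state 0.
After: C2 has 2 bonds to C, 2 bonds to H → oxidation state -2.
Δ = -2 − (0) = -2, so this is a reduction at C2.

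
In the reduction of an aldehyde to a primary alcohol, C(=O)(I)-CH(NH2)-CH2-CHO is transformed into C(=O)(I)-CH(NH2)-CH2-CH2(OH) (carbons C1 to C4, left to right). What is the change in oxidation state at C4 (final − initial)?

Before: C4 has 1 bond to C, 1 bond to H, 2 bonds to O → oxidation state +1.
After: C4 has 1 bond to C, 2 bonds to H, 1 bond to O → oxidation state -1.
Δ = -1 − (+1) = -2, so this is a reduction at C4.

-2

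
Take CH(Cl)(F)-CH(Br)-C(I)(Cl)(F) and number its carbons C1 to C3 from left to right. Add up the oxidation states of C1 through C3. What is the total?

Each bond to a more electronegative atom (O, N, halogen) counts +1, each bond to a less electronegative atom (H, metal, B, Si) counts −1, and each C–C bond counts 0. Tallying each carbon:
C1: 1C, 1H, 1F, 1Cl → 0 − 1 + 1 + 1 = +1
C2: 2C, 1H, 1Br → 0 − 1 + 1 = 0
C3: 1C, 1F, 1Cl, 1I → 0 + 1 + 1 + 1 = +3
Sum = +1 + 0 + 3 = +4.

+4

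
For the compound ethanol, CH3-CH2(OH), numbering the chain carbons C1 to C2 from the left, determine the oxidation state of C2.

Count +1 for every bond to an atom more electronegative than carbon and −1 for every bond to one less electronegative; C–C bonds are 0.
C2 has one bond to H (-1), one bond to H (-1), one bond to O (+1), one bond to C (0).
Oxidation state = -1 − 1 + 1 + 0 = -1.

-1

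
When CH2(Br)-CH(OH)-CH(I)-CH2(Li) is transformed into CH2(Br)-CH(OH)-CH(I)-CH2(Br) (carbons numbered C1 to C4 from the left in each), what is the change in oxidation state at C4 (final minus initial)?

Before: C4 has 1 bond to C, 2 bonds to H, 1 bond to Li → oxidation state -3.
After: C4 has 1 bond to C, 2 bonds to H, 1 bond to Br → oxidation state -1.
Δ = -1 − (-3) = +2, so this is an oxidation at C4.

+2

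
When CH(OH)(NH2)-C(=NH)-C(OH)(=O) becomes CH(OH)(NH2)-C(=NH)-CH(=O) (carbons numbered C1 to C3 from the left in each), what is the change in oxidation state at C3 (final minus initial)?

Before: C3 has 1 bond to C, 3 bonds to O → oxidation state +3.
After: C3 has 1 bond to C, 1 bond to H, 2 bonds to O → oxidation state +1.
Δ = +1 − (+3) = -2, so this is a reduction at C3.

-2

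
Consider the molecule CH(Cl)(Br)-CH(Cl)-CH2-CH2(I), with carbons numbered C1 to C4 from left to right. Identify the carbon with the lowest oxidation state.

C3

Tallying each carbon's bonds:
C1: 1C, 1H, 1Cl, 1Br → 0 − 1 + 1 + 1 = +1
C2: 2C, 1H, 1Cl → 0 − 1 + 1 = 0
C3: 2C, 2H → 0 − 2 = -2
C4: 1C, 2H, 1I → 0 − 2 + 1 = -1
The most reduced carbon is C3 at -2.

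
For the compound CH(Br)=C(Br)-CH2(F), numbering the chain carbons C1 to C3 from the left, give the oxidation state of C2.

C2 has a double bond to C (2×0 = 0), one bond to C (0), one bond to Br (+1).
Oxidation state = 0 + 0 + 1 = +1.

+1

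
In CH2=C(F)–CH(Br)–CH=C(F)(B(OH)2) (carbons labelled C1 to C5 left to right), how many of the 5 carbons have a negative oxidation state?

Bonds to more-electronegative neighbours contribute +1 each, bonds to H or metals contribute −1 each, and C–C bonds contribute 0. Tallying each carbon:
C1: 2C, 2H → 0 − 2 = -2
C2: 3C, 1F → 0 + 1 = +1
C3: 2C, 1H, 1Br → 0 − 1 + 1 = 0
C4: 3C, 1H → 0 − 1 = -1
C5: 2C, 1F, 1B → 0 + 1 − 1 = 0
2 carbons (C1, C4) meet the condition.

2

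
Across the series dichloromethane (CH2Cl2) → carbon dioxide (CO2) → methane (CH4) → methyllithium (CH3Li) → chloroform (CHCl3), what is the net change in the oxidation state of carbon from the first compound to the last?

+2

Carbon oxidation states along the series — dichloromethane: 0, carbon dioxide: +4, methane: -4, methyllithium: -4, chloroform: +2.
Net change = +2 − (0) = +2.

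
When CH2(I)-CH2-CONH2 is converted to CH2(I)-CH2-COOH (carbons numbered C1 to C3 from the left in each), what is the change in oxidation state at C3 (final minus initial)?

0

Before: C3 has 1 bond to C, 2 bonds to O, 1 bond to N → oxidation state +3.
After: C3 has 1 bond to C, 3 bonds to O → oxidation state +3.
Δ = +3 − (+3) = 0, so no net redox change at C3.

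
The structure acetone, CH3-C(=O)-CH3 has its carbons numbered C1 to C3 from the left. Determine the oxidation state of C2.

Bonds to more-electronegative neighbours contribute +1 each, bonds to H or metals contribute −1 each, and C–C bonds contribute 0.
C2 has a double bond to O (2×+1 = +2), one bond to C (0), one bond to C (0).
Oxidation state = +2 + 0 + 0 = +2.

+2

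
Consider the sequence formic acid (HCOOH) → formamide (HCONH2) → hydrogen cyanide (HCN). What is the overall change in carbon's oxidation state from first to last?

0

Carbon oxidation states along the series — formic acid: +2, formamide: +2, hydrogen cyanide: +2.
Net change = +2 − (+2) = 0.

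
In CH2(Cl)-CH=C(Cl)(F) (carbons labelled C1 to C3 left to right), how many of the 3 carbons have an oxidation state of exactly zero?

0

Tallying each carbon's bonds:
C1: 1C, 2H, 1Cl → 0 − 2 + 1 = -1
C2: 3C, 1H → 0 − 1 = -1
C3: 2C, 1F, 1Cl → 0 + 1 + 1 = +2
0 carbons meet the condition.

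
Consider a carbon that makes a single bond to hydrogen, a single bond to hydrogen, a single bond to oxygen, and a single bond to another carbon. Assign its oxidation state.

-1

The carbon has one bond to C (0), one bond to H (-1), one bond to H (-1), one bond to O (+1).
Oxidation state = 0 − 1 − 1 + 1 = -1.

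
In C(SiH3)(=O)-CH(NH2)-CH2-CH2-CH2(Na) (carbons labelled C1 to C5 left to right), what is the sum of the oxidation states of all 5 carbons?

Each bond to a more electronegative atom (O, N, halogen) counts +1, each bond to a less electronegative atom (H, metal, B, Si) counts −1, and each C–C bond counts 0. Tallying each carbon:
C1: 1C, 2O, 1Si → 0 + 2 − 1 = +1
C2: 2C, 1H, 1N → 0 − 1 + 1 = 0
C3: 2C, 2H → 0 − 2 = -2
C4: 2C, 2H → 0 − 2 = -2
C5: 1C, 2H, 1Na → 0 − 2 − 1 = -3
Sum = +1 + 0 − 2 − 2 − 3 = -6.

-6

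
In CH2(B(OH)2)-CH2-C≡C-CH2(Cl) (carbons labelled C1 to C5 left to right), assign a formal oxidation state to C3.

0

Assign +1 per bond to O/N/halogen, −1 per bond to H or an electropositive element, and 0 per bond to carbon.
C3 has one bond to C (0), a triple bond to C (3×0 = 0).
Oxidation state = 0 + 0 = 0.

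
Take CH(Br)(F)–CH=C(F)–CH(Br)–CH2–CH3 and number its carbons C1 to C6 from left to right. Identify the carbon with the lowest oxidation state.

C6

Tallying each carbon's bonds:
C1: 1C, 1H, 1F, 1Br → 0 − 1 + 1 + 1 = +1
C2: 3C, 1H → 0 − 1 = -1
C3: 3C, 1F → 0 + 1 = +1
C4: 2C, 1H, 1Br → 0 − 1 + 1 = 0
C5: 2C, 2H → 0 − 2 = -2
C6: 1C, 3H → 0 − 3 = -3
The most reduced carbon is C6 at -3.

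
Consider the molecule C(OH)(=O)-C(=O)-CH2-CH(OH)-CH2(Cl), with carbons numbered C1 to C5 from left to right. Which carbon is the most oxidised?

Tallying each carbon's bonds:
C1: 1C, 3O → 0 + 3 = +3
C2: 2C, 2O → 0 + 2 = +2
C3: 2C, 2H → 0 − 2 = -2
C4: 2C, 1H, 1O → 0 − 1 + 1 = 0
C5: 1C, 2H, 1Cl → 0 − 2 + 1 = -1
The most oxidised carbon is C1 at +3.

C1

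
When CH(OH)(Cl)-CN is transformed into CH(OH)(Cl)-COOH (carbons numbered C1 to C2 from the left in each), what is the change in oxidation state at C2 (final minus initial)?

0

Before: C2 has 1 bond to C, 3 bonds to N → oxidation state +3.
After: C2 has 1 bond to C, 3 bonds to O → oxidation state +3.
Δ = +3 − (+3) = 0, so no net redox change at C2.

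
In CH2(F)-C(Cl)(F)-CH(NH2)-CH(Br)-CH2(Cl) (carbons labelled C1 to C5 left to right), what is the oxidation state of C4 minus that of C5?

C4: 2C, 1H, 1Br → 0 − 1 + 1 = 0
C5: 1C, 2H, 1Cl → 0 − 2 + 1 = -1
Difference: 0 − (-1) = +1.

+1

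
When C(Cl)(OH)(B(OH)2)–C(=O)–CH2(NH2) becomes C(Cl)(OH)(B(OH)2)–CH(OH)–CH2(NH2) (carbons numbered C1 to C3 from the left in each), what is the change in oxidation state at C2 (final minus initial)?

Before: C2 has 2 bonds to C, 2 bonds to O → oxidation state +2.
After: C2 has 2 bonds to C, 1 bond to H, 1 bond to O → oxidation state 0.
Δ = 0 − (+2) = -2, so this is a reduction at C2.

-2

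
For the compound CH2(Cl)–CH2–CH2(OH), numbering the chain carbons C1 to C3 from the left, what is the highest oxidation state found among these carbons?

-1

Count +1 for every bond to an atom more electronegative than carbon and −1 for every bond to one less electronegative; C–C bonds are 0. Tallying each carbon:
C1: 1C, 2H, 1Cl → 0 − 2 + 1 = -1
C2: 2C, 2H → 0 − 2 = -2
C3: 1C, 2H, 1O → 0 − 2 + 1 = -1
The highest value is -1.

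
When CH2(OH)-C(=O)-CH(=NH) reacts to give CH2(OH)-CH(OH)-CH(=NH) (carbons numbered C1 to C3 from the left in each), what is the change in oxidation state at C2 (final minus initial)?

Before: C2 has 2 bonds to C, 2 bonds to O → oxidation state +2.
After: C2 has 2 bonds to C, 1 bond to H, 1 bond to O → oxidation state 0.
Δ = 0 − (+2) = -2, so this is a reduction at C2.

-2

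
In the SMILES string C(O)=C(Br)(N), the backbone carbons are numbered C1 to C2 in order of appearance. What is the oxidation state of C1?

0

C1 has a double bond to C (2×0 = 0), one bond to H (-1), one bond to O (+1).
Oxidation state = 0 − 1 + 1 = 0.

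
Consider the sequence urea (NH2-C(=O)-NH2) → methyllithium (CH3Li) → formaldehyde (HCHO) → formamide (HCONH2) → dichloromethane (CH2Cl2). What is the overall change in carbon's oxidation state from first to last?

-4

Carbon oxidation states along the series — urea: +4, methyllithium: -4, formaldehyde: 0, formamide: +2, dichloromethane: 0.
Net change = 0 − (+4) = -4.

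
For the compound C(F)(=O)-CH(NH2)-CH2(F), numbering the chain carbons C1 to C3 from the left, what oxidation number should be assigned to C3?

-1

C3 has one bond to C (0), one bond to H (-1), one bond to F (+1), one bond to H (-1).
Oxidation state = 0 − 1 + 1 − 1 = -1.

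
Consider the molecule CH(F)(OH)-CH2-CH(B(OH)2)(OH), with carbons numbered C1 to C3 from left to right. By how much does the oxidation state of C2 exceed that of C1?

C2: 2C, 2H → 0 − 2 = -2
C1: 1C, 1H, 1O, 1F → 0 − 1 + 1 + 1 = +1
Difference: -2 − (+1) = -3.

-3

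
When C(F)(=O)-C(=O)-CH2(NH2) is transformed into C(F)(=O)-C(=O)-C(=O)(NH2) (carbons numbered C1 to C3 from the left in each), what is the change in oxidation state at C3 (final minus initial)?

+4

Before: C3 has 1 bond to C, 2 bonds to H, 1 bond to N → oxidation state -1.
After: C3 has 1 bond to C, 2 bonds to O, 1 bond to N → oxidation state +3.
Δ = +3 − (-1) = +4, so this is an oxidation at C3.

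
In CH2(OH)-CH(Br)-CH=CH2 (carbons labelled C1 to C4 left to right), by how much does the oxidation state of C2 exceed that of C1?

+1

C2: 2C, 1H, 1Br → 0 − 1 + 1 = 0
C1: 1C, 2H, 1O → 0 − 2 + 1 = -1
Difference: 0 − (-1) = +1.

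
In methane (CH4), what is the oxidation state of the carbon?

-4

The carbon has one bond to H (-1), one bond to H (-1), one bond to H (-1), one bond to H (-1).
Oxidation state = -1 − 1 − 1 − 1 = -4.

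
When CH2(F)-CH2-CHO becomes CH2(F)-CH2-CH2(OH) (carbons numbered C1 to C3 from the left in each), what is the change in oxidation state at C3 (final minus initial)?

Before: C3 has 1 bond to C, 1 bond to H, 2 bonds to O → oxidation state +1.
After: C3 has 1 bond to C, 2 bonds to H, 1 bond to O → oxidation state -1.
Δ = -1 − (+1) = -2, so this is a reduction at C3.

-2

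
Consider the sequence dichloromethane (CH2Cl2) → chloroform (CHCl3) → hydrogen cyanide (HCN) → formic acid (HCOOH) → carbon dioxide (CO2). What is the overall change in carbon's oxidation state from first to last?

+4

Carbon oxidation states along the series — dichloromethane: 0, chloroform: +2, hydrogen cyanide: +2, formic acid: +2, carbon dioxide: +4.
Net change = +4 − (0) = +4.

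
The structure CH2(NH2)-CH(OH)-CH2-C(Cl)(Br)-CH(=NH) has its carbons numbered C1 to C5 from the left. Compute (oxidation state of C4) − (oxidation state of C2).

+2

C4: 2C, 1Cl, 1Br → 0 + 1 + 1 = +2
C2: 2C, 1H, 1O → 0 − 1 + 1 = 0
Difference: +2 − (0) = +2.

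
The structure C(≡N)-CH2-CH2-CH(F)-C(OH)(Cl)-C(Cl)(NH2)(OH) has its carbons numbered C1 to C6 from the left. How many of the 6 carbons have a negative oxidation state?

Tallying each carbon's bonds:
C1: 1C, 3N → 0 + 3 = +3
C2: 2C, 2H → 0 − 2 = -2
C3: 2C, 2H → 0 − 2 = -2
C4: 2C, 1H, 1F → 0 − 1 + 1 = 0
C5: 2C, 1O, 1Cl → 0 + 1 + 1 = +2
C6: 1C, 1O, 1N, 1Cl → 0 + 1 + 1 + 1 = +3
2 carbons (C2, C3) meet the condition.

2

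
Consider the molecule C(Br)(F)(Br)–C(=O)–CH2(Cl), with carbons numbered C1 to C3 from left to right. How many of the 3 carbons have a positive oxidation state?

Assign +1 per bond to O/N/halogen, −1 per bond to H or an electropositive element, and 0 per bond to carbon. Tallying each carbon:
C1: 1C, 1F, 2Br → 0 + 1 + 2 = +3
C2: 2C, 2O → 0 + 2 = +2
C3: 1C, 2H, 1Cl → 0 − 2 + 1 = -1
2 carbons (C1, C2) meet the condition.

2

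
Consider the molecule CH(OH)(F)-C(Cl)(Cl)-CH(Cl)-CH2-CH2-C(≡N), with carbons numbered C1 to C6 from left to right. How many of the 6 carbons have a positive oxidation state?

Tallying each carbon's bonds:
C1: 1C, 1H, 1O, 1F → 0 − 1 + 1 + 1 = +1
C2: 2C, 2Cl → 0 + 2 = +2
C3: 2C, 1H, 1Cl → 0 − 1 + 1 = 0
C4: 2C, 2H → 0 − 2 = -2
C5: 2C, 2H → 0 − 2 = -2
C6: 1C, 3N → 0 + 3 = +3
3 carbons (C1, C2, C6) meet the condition.

3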